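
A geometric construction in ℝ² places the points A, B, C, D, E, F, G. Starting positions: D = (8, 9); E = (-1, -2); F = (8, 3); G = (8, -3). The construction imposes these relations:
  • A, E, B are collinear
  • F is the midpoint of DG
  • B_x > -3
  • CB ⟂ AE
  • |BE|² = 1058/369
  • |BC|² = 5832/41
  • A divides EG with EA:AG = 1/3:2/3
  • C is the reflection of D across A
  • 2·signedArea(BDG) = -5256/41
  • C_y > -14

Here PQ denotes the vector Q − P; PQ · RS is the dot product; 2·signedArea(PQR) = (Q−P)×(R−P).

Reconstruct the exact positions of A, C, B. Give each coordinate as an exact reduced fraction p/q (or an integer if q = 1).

A = (2, -7/3)
B = (-110/41, -223/123)
C = (-4, -41/3)

1. A_x = 2  [A divides EG with EA:AG = 1/3:2/3]
2. A_y = -7/3  [A divides EG with EA:AG = 1/3:2/3]
   → A = (2, -7/3)
3. C_x = -4  [C is the reflection of D across A]
4. C_y = -41/3  [C is the reflection of D across A]
   → C = (-4, -41/3)
5. B_x = -110/41  [A, E, B are collinear ∩ CB ⟂ AE]
6. B_y = -223/123  [A, E, B are collinear ∩ CB ⟂ AE]
   → B = (-110/41, -223/123)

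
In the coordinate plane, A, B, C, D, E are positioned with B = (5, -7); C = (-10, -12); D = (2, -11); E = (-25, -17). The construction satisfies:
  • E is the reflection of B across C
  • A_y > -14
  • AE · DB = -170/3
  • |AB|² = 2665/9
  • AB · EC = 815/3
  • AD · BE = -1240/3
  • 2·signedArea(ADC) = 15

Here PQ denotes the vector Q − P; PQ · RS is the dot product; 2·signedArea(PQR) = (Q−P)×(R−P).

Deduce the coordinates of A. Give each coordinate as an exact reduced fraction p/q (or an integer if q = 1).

A = (-11, -40/3)

1. A_x = -11  [AB · EC = 815/3 ∩ AE · DB = -170/3]
2. A_y = -40/3  [AB · EC = 815/3 ∩ AE · DB = -170/3]
   → A = (-11, -40/3)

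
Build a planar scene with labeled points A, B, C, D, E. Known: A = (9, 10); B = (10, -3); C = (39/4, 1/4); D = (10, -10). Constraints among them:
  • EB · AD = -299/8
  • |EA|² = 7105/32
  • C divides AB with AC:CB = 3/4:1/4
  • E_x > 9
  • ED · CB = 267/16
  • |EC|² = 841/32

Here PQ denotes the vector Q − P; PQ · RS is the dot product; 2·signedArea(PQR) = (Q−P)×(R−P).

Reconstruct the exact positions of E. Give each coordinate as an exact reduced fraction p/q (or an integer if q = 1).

E = (79/8, -39/8)

1. E_x = 79/8  [EB · AD = -299/8 ∩ ED · CB = 267/16]
2. E_y = -39/8  [EB · AD = -299/8 ∩ ED · CB = 267/16]
   → E = (79/8, -39/8)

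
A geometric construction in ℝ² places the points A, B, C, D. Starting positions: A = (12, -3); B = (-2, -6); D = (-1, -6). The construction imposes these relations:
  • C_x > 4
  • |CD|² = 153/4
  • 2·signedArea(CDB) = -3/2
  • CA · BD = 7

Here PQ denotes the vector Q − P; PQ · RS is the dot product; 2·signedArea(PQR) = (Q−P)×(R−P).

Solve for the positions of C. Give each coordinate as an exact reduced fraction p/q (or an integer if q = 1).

1. C_x = 5  [2·signedArea(CDB) = -3/2 ∩ CA · BD = 7]
2. C_y = -9/2  [2·signedArea(CDB) = -3/2 ∩ CA · BD = 7]
   → C = (5, -9/2)

C = (5, -9/2)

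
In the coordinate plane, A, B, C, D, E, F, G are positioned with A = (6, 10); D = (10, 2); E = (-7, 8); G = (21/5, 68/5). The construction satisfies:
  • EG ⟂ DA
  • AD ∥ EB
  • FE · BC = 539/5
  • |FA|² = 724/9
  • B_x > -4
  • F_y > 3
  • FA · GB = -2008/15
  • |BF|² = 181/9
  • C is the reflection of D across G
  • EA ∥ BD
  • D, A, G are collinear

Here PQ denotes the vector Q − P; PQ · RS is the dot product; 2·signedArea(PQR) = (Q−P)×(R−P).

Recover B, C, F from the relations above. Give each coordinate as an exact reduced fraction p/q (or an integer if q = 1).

1. B_x = -3  [EA ∥ BD ∩ AD ∥ EB]
2. B_y = 0  [EA ∥ BD ∩ AD ∥ EB]
   → B = (-3, 0)
3. C_x = -8/5  [C is the reflection of D across G]
4. C_y = 126/5  [C is the reflection of D across G]
   → C = (-8/5, 126/5)
5. F_x = 0  [FA · GB = -2008/15 ∩ FE · BC = 539/5]
6. F_y = 10/3  [FA · GB = -2008/15 ∩ FE · BC = 539/5]
   → F = (0, 10/3)

B = (-3, 0)
C = (-8/5, 126/5)
F = (0, 10/3)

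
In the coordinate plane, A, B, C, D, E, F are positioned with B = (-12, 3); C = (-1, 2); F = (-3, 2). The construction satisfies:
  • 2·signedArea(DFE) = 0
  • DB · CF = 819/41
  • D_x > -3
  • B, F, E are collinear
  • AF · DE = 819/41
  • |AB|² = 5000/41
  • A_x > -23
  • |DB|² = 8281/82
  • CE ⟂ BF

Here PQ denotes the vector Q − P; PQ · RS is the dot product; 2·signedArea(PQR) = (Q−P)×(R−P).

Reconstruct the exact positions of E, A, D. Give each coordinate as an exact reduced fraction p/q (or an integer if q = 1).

1. E_x = -42/41  [B, F, E are collinear ∩ CE ⟂ BF]
2. E_y = 73/41  [B, F, E are collinear ∩ CE ⟂ BF]
   → E = (-42/41, 73/41)
3. D_x = -165/82  [2·signedArea(DFE) = 0 ∩ DB · CF = 819/41]
4. D_y = 155/82  [2·signedArea(DFE) = 0 ∩ DB · CF = 819/41]
   → D = (-165/82, 155/82)
5. A_x = -942/41  [line -81/82·x + 9/82·y + -1899/82 = 0 ∩ |AB|² = 5000/41]
6. A_y = 173/41  [line -81/82·x + 9/82·y + -1899/82 = 0 ∩ |AB|² = 5000/41]
   → A = (-942/41, 173/41)

A = (-942/41, 173/41)
D = (-165/82, 155/82)
E = (-42/41, 73/41)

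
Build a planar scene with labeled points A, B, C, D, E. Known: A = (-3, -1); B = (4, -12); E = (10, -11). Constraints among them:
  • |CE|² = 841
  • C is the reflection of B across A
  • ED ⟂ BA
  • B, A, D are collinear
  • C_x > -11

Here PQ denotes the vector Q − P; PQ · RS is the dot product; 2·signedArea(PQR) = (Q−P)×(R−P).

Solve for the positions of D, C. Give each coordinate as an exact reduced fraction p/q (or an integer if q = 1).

C = (-10, 10)
D = (897/170, -2381/170)

1. D_x = 897/170  [B, A, D are collinear ∩ ED ⟂ BA]
2. D_y = -2381/170  [B, A, D are collinear ∩ ED ⟂ BA]
   → D = (897/170, -2381/170)
3. C_x = -10  [C is the reflection of B across A]
4. C_y = 10  [C is the reflection of B across A]
   → C = (-10, 10)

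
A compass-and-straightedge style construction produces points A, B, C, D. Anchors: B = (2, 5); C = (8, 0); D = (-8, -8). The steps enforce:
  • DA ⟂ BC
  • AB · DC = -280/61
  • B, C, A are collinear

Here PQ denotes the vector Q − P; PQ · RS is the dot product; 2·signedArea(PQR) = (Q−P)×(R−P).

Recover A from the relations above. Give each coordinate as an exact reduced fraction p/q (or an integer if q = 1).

1. A_x = 152/61  [B, C, A are collinear ∩ DA ⟂ BC]
2. A_y = 280/61  [B, C, A are collinear ∩ DA ⟂ BC]
   → A = (152/61, 280/61)

A = (152/61, 280/61)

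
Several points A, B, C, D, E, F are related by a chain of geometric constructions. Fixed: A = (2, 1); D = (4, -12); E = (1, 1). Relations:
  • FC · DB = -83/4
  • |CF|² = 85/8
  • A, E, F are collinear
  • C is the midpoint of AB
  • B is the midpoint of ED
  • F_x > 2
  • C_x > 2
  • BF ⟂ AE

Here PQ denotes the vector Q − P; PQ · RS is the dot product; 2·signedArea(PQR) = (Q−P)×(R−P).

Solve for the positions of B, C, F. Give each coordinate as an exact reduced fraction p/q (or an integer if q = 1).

B = (5/2, -11/2)
C = (9/4, -9/4)
F = (5/2, 1)

1. B_x = 5/2  [B is the midpoint of ED]
2. B_y = -11/2  [B is the midpoint of ED]
   → B = (5/2, -11/2)
3. C_x = 9/4  [C is the midpoint of AB]
4. C_y = -9/4  [C is the midpoint of AB]
   → C = (9/4, -9/4)
5. F_x = 5/2  [A, E, F are collinear ∩ BF ⟂ AE]
6. F_y = 1  [A, E, F are collinear ∩ BF ⟂ AE]
   → F = (5/2, 1)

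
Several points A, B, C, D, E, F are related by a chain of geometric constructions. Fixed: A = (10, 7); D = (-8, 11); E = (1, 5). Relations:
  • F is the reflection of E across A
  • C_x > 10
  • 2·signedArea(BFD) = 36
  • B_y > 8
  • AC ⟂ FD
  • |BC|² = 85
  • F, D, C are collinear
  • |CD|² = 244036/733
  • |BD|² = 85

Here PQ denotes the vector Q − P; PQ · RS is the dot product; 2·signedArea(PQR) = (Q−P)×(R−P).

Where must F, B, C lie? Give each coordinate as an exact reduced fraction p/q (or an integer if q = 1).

1. F_x = 19  [F is the reflection of E across A]
2. F_y = 9  [F is the reflection of E across A]
   → F = (19, 9)
3. C_x = 7474/733  [F, D, C are collinear ∩ AC ⟂ FD]
4. C_y = 7075/733  [F, D, C are collinear ∩ AC ⟂ FD]
   → C = (7474/733, 7075/733)
5. B_x = 1  [line -2·x + -27·y + 245 = 0 ∩ |BC|² = 85]
6. B_y = 9  [line -2·x + -27·y + 245 = 0 ∩ |BC|² = 85]
   → B = (1, 9)

B = (1, 9)
C = (7474/733, 7075/733)
F = (19, 9)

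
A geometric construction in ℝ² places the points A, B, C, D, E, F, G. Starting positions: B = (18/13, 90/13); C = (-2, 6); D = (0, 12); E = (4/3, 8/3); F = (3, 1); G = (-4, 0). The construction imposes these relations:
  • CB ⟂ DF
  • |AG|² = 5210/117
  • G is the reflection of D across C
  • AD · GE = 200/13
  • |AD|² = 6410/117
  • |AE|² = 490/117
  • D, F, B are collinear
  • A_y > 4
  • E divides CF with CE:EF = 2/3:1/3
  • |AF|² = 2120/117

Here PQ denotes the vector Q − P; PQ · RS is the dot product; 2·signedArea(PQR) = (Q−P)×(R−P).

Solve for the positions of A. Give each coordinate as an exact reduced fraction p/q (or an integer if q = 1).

1. A_x = 31/39  [line -16/3·x + -8/3·y + 216/13 = 0 ∩ |AE|² = 490/117]
2. A_y = 181/39  [line -16/3·x + -8/3·y + 216/13 = 0 ∩ |AE|² = 490/117]
   → A = (31/39, 181/39)

A = (31/39, 181/39)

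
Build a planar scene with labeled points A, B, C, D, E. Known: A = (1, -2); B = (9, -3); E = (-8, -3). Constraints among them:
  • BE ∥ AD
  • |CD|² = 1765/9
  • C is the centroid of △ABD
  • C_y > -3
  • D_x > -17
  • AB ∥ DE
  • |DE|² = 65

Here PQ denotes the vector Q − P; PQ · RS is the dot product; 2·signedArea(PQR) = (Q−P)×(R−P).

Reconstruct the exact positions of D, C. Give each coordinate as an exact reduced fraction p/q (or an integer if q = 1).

1. D_x = -16  [AB ∥ DE ∩ BE ∥ AD]
2. D_y = -2  [AB ∥ DE ∩ BE ∥ AD]
   → D = (-16, -2)
3. C_x = -2  [C is the centroid of △ABD]
4. C_y = -7/3  [C is the centroid of △ABD]
   → C = (-2, -7/3)

C = (-2, -7/3)
D = (-16, -2)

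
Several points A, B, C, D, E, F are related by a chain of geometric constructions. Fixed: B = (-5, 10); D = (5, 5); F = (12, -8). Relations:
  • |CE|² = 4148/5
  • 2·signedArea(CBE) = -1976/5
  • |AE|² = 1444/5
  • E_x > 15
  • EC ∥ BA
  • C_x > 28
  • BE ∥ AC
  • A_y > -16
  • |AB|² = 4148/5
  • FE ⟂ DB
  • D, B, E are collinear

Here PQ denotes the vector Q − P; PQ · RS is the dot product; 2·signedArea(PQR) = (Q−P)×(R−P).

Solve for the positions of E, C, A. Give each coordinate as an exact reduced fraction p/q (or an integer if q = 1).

1. E_x = 79/5  [D, B, E are collinear ∩ FE ⟂ DB]
2. E_y = -2/5  [D, B, E are collinear ∩ FE ⟂ DB]
   → E = (79/5, -2/5)
3. C_x = 29  [line 52/5·x + 104/5·y + 1196/5 = 0 ∩ |CE|² = 4148/5]
4. C_y = -26  [line 52/5·x + 104/5·y + 1196/5 = 0 ∩ |CE|² = 4148/5]
   → C = (29, -26)
5. A_x = 41/5  [BE ∥ AC ∩ EC ∥ BA]
6. A_y = -78/5  [BE ∥ AC ∩ EC ∥ BA]
   → A = (41/5, -78/5)

A = (41/5, -78/5)
C = (29, -26)
E = (79/5, -2/5)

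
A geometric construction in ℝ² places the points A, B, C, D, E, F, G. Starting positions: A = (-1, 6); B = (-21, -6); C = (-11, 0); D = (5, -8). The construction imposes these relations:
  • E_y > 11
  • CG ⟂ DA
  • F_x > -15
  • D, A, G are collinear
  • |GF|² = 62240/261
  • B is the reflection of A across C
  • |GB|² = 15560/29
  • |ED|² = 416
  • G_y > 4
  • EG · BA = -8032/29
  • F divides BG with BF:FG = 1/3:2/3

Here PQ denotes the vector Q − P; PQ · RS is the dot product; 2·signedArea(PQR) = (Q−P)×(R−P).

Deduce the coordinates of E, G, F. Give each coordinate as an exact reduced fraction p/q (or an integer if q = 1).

1. G_x = -11/29  [D, A, G are collinear ∩ CG ⟂ DA]
2. G_y = 132/29  [D, A, G are collinear ∩ CG ⟂ DA]
   → G = (-11/29, 132/29)
3. F_x = -1229/87  [F divides BG with BF:FG = 1/3:2/3]
4. F_y = -72/29  [F divides BG with BF:FG = 1/3:2/3]
   → F = (-1229/87, -72/29)
5. E_x = 9  [line -20·x + -12·y + 324 = 0 ∩ |ED|² = 416]
6. E_y = 12  [line -20·x + -12·y + 324 = 0 ∩ |ED|² = 416]
   → E = (9, 12)

E = (9, 12)
F = (-1229/87, -72/29)
G = (-11/29, 132/29)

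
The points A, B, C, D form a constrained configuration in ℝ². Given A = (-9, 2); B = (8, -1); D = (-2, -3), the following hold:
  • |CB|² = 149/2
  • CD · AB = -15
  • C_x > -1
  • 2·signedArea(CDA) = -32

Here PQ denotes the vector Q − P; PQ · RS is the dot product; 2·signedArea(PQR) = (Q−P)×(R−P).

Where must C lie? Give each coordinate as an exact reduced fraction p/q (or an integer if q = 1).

C = (-1/2, 1/2)

1. C_x = -1/2  [CD · AB = -15 ∩ 2·signedArea(CDA) = -32]
2. C_y = 1/2  [CD · AB = -15 ∩ 2·signedArea(CDA) = -32]
   → C = (-1/2, 1/2)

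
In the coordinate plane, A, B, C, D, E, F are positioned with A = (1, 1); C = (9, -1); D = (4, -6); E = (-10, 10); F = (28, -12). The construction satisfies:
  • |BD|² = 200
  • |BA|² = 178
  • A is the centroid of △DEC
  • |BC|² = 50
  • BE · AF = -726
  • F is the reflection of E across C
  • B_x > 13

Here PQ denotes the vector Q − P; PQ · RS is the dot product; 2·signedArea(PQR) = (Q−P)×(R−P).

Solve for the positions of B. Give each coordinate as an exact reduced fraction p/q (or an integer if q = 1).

1. B_x = 14  [line -27·x + 13·y + 326 = 0 ∩ |BC|² = 50]
2. B_y = 4  [line -27·x + 13·y + 326 = 0 ∩ |BC|² = 50]
   → B = (14, 4)

B = (14, 4)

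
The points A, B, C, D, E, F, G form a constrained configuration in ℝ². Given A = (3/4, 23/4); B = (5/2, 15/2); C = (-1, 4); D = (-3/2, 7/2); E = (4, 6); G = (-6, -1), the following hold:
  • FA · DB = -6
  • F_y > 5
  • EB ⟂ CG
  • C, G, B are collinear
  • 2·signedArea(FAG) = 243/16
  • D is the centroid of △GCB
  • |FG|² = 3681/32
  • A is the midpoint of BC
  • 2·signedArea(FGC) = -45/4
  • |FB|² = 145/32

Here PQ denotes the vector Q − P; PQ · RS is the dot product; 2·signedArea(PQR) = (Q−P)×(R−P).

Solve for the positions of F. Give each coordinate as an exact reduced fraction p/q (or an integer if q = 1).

F = (21/8, 43/8)

1. F_x = 21/8  [2·signedArea(FAG) = 243/16 ∩ FA · DB = -6]
2. F_y = 43/8  [2·signedArea(FAG) = 243/16 ∩ FA · DB = -6]
   → F = (21/8, 43/8)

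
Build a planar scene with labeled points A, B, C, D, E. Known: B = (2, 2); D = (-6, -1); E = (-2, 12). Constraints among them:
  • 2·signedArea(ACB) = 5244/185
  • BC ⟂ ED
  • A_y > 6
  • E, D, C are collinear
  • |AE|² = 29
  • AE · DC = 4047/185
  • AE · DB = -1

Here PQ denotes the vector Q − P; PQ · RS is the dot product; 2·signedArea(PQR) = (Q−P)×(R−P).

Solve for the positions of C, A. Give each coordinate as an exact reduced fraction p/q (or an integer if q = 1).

A = (0, 7)
C = (-826/185, 738/185)

1. C_x = -826/185  [E, D, C are collinear ∩ BC ⟂ ED]
2. C_y = 738/185  [E, D, C are collinear ∩ BC ⟂ ED]
   → C = (-826/185, 738/185)
3. A_x = 0  [2·signedArea(ACB) = 5244/185 ∩ AE · DB = -1]
4. A_y = 7  [2·signedArea(ACB) = 5244/185 ∩ AE · DB = -1]
   → A = (0, 7)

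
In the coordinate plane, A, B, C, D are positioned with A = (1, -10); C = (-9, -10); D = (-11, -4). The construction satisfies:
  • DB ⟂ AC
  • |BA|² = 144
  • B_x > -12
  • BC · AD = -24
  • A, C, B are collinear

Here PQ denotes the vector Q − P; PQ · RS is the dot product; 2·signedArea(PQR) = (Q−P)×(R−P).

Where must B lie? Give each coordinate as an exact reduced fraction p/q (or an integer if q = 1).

1. B_x = -11  [A, C, B are collinear ∩ DB ⟂ AC]
2. B_y = -10  [A, C, B are collinear ∩ DB ⟂ AC]
   → B = (-11, -10)

B = (-11, -10)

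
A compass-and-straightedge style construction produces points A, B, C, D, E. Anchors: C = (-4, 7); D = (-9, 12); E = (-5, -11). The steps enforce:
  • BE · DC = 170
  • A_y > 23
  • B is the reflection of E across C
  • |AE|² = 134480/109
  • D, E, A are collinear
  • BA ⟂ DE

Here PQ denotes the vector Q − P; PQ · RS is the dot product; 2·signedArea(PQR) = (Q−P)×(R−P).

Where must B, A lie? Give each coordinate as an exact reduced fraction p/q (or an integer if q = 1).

1. B_x = -3  [B is the reflection of E across C]
2. B_y = 25  [B is the reflection of E across C]
   → B = (-3, 25)
3. A_x = -1201/109  [D, E, A are collinear ∩ BA ⟂ DE]
4. A_y = 2573/109  [D, E, A are collinear ∩ BA ⟂ DE]
   → A = (-1201/109, 2573/109)

A = (-1201/109, 2573/109)
B = (-3, 25)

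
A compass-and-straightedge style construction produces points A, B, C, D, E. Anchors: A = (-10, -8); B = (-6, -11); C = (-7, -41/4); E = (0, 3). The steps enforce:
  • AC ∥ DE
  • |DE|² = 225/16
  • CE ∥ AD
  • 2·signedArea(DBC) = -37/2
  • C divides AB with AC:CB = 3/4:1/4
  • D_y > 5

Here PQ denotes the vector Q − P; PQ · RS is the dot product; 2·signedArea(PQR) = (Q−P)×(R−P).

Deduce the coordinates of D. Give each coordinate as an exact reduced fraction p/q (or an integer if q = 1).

1. D_x = -3  [AC ∥ DE ∩ CE ∥ AD]
2. D_y = 21/4  [AC ∥ DE ∩ CE ∥ AD]
   → D = (-3, 21/4)

D = (-3, 21/4)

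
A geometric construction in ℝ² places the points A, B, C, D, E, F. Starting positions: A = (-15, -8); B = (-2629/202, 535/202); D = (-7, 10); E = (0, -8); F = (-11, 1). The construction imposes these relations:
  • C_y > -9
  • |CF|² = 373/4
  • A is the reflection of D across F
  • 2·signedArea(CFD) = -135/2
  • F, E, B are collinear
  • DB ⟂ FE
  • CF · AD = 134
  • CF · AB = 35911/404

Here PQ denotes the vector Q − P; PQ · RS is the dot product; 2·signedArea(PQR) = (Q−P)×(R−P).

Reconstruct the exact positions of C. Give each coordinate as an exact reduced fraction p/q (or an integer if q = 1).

1. C_x = -15/2  [2·signedArea(CFD) = -135/2 ∩ CF · AB = 35911/404]
2. C_y = -8  [2·signedArea(CFD) = -135/2 ∩ CF · AB = 35911/404]
   → C = (-15/2, -8)

C = (-15/2, -8)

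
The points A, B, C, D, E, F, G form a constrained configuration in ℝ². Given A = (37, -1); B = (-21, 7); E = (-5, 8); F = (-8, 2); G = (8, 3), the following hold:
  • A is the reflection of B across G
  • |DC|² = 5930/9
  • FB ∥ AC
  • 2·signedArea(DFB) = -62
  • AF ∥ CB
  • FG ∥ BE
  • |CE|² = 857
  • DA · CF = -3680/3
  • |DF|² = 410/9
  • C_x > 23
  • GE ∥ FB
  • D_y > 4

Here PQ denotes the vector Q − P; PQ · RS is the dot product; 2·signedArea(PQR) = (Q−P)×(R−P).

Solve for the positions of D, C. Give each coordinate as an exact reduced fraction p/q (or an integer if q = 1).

1. C_x = 24  [AF ∥ CB ∩ FB ∥ AC]
2. C_y = 4  [AF ∥ CB ∩ FB ∥ AC]
   → C = (24, 4)
3. D_x = -5/3  [2·signedArea(DFB) = -62 ∩ DA · CF = -3680/3]
4. D_y = 13/3  [2·signedArea(DFB) = -62 ∩ DA · CF = -3680/3]
   → D = (-5/3, 13/3)

C = (24, 4)
D = (-5/3, 13/3)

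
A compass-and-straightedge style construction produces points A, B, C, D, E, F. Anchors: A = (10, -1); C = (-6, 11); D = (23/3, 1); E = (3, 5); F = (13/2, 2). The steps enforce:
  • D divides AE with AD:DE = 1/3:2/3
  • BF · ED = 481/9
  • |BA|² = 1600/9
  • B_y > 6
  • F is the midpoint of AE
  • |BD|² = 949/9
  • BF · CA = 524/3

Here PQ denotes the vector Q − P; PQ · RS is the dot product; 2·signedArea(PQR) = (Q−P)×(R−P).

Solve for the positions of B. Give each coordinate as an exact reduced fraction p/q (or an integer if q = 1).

1. B_x = -2/3  [BF · ED = 481/9 ∩ BF · CA = 524/3]
2. B_y = 7  [BF · ED = 481/9 ∩ BF · CA = 524/3]
   → B = (-2/3, 7)

B = (-2/3, 7)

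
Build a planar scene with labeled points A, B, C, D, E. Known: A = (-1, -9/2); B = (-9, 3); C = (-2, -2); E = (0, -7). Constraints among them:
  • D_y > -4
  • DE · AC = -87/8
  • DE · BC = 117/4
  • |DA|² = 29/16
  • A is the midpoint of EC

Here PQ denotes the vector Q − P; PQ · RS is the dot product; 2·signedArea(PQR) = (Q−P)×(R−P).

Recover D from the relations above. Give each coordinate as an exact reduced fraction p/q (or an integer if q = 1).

1. D_x = -3/2  [DE · AC = -87/8 ∩ DE · BC = 117/4]
2. D_y = -13/4  [DE · AC = -87/8 ∩ DE · BC = 117/4]
   → D = (-3/2, -13/4)

D = (-3/2, -13/4)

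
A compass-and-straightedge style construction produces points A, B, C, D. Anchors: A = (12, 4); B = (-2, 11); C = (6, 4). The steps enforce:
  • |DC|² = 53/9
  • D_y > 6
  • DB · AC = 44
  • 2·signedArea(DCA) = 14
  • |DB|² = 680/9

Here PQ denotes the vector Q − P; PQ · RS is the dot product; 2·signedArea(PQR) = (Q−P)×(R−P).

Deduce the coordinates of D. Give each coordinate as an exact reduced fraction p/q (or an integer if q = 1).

1. D_x = 16/3  [DB · AC = 44 ∩ 2·signedArea(DCA) = 14]
2. D_y = 19/3  [DB · AC = 44 ∩ 2·signedArea(DCA) = 14]
   → D = (16/3, 19/3)

D = (16/3, 19/3)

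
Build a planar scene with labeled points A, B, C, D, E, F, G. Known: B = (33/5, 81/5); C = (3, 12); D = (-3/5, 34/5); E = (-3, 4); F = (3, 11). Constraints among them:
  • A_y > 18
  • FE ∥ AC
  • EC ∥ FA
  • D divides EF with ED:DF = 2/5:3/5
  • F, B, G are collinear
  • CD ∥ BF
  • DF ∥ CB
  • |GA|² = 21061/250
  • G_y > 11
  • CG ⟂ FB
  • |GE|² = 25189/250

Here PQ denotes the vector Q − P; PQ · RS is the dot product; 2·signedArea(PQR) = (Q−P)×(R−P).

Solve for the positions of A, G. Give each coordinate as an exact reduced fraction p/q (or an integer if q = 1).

A = (9, 19)
G = (867/250, 2919/250)

1. A_x = 9  [FE ∥ AC ∩ EC ∥ FA]
2. A_y = 19  [FE ∥ AC ∩ EC ∥ FA]
   → A = (9, 19)
3. G_x = 867/250  [F, B, G are collinear ∩ CG ⟂ FB]
4. G_y = 2919/250  [F, B, G are collinear ∩ CG ⟂ FB]
   → G = (867/250, 2919/250)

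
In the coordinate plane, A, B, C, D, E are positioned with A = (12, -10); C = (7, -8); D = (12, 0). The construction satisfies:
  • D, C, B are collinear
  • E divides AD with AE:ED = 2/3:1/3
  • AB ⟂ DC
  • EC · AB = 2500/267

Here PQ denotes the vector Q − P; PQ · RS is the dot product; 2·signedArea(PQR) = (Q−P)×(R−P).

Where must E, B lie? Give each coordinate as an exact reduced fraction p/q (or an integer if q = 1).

B = (668/89, -640/89)
E = (12, -10/3)

1. E_x = 12  [E divides AD with AE:ED = 2/3:1/3]
2. E_y = -10/3  [E divides AD with AE:ED = 2/3:1/3]
   → E = (12, -10/3)
3. B_x = 668/89  [D, C, B are collinear ∩ AB ⟂ DC]
4. B_y = -640/89  [D, C, B are collinear ∩ AB ⟂ DC]
   → B = (668/89, -640/89)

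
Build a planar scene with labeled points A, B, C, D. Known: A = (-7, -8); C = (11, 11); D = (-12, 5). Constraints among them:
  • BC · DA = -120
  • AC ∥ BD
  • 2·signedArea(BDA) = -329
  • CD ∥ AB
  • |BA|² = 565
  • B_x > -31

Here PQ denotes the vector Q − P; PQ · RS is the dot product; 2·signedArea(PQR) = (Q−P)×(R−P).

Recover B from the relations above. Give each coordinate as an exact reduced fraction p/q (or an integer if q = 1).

B = (-30, -14)

1. B_x = -30  [AC ∥ BD ∩ CD ∥ AB]
2. B_y = -14  [AC ∥ BD ∩ CD ∥ AB]
   → B = (-30, -14)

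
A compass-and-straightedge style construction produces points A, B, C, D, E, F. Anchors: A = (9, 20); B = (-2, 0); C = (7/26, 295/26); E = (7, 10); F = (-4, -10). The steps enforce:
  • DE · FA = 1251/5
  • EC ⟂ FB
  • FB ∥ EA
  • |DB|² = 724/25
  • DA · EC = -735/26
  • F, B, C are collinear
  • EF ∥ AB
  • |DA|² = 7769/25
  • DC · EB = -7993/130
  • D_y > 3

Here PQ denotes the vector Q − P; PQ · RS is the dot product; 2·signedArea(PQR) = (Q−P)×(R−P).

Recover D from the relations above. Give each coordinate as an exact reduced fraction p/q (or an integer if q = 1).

1. D_x = 8/5  [DE · FA = 1251/5 ∩ DC · EB = -7993/130]
2. D_y = 4  [DE · FA = 1251/5 ∩ DC · EB = -7993/130]
   → D = (8/5, 4)

D = (8/5, 4)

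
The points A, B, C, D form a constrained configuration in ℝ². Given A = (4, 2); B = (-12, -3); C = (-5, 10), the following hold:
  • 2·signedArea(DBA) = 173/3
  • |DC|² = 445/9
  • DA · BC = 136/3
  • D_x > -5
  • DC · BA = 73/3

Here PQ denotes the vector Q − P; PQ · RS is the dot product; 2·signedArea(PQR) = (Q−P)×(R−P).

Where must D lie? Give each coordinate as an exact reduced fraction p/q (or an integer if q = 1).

D = (-13/3, 3)

1. D_x = -13/3  [2·signedArea(DBA) = 173/3 ∩ DC · BA = 73/3]
2. D_y = 3  [2·signedArea(DBA) = 173/3 ∩ DC · BA = 73/3]
   → D = (-13/3, 3)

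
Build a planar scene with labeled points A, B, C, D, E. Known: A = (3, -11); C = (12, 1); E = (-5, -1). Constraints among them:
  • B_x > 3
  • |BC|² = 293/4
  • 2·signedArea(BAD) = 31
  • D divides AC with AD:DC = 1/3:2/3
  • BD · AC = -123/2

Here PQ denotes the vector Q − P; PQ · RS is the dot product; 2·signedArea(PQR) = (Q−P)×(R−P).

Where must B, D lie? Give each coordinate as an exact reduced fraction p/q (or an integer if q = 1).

1. D_x = 6  [D divides AC with AD:DC = 1/3:2/3]
2. D_y = -7  [D divides AC with AD:DC = 1/3:2/3]
   → D = (6, -7)
3. B_x = 7/2  [2·signedArea(BAD) = 31 ∩ BD · AC = -123/2]
4. B_y = 0  [2·signedArea(BAD) = 31 ∩ BD · AC = -123/2]
   → B = (7/2, 0)

B = (7/2, 0)
D = (6, -7)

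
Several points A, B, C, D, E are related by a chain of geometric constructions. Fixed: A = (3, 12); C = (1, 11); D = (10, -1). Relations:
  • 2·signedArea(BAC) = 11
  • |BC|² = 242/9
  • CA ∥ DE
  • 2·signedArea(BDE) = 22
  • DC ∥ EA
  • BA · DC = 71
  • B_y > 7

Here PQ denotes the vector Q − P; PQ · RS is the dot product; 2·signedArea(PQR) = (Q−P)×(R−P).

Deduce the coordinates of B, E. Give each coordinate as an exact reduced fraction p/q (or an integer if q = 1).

1. B_x = 14/3  [2·signedArea(BAC) = 11 ∩ BA · DC = 71]
2. B_y = 22/3  [2·signedArea(BAC) = 11 ∩ BA · DC = 71]
   → B = (14/3, 22/3)
3. E_x = 12  [2·signedArea(BDE) = 22 ∩ DC ∥ EA]
4. E_y = 0  [2·signedArea(BDE) = 22 ∩ DC ∥ EA]
   → E = (12, 0)

B = (14/3, 22/3)
E = (12, 0)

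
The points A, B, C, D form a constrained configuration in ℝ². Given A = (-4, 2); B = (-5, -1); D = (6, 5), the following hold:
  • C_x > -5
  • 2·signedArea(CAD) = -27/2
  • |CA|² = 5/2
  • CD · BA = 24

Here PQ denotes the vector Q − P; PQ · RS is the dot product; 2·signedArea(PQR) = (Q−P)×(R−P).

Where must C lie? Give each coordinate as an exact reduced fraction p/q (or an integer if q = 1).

1. C_x = -9/2  [CD · BA = 24 ∩ 2·signedArea(CAD) = -27/2]
2. C_y = 1/2  [CD · BA = 24 ∩ 2·signedArea(CAD) = -27/2]
   → C = (-9/2, 1/2)

C = (-9/2, 1/2)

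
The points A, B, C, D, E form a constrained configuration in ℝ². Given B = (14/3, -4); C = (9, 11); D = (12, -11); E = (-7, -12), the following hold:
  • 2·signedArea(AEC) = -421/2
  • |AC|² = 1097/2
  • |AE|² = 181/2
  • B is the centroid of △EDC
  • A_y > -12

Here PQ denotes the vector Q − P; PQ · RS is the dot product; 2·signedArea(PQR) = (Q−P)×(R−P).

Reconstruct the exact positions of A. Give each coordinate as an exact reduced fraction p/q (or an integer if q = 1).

A = (5/2, -23/2)

1. A_x = 5/2  [line -23·x + 16·y + 483/2 = 0 ∩ |AE|² = 181/2]
2. A_y = -23/2  [line -23·x + 16·y + 483/2 = 0 ∩ |AE|² = 181/2]
   → A = (5/2, -23/2)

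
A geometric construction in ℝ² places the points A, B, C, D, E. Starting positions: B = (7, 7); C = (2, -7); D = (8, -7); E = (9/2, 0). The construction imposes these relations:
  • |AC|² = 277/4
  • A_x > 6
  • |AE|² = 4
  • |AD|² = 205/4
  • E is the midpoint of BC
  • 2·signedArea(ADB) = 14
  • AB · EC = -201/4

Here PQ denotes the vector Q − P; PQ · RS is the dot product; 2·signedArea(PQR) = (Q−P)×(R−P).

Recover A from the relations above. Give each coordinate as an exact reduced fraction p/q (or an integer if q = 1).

1. A_x = 13/2  [2·signedArea(ADB) = 14 ∩ AB · EC = -201/4]
2. A_y = 0  [2·signedArea(ADB) = 14 ∩ AB · EC = -201/4]
   → A = (13/2, 0)

A = (13/2, 0)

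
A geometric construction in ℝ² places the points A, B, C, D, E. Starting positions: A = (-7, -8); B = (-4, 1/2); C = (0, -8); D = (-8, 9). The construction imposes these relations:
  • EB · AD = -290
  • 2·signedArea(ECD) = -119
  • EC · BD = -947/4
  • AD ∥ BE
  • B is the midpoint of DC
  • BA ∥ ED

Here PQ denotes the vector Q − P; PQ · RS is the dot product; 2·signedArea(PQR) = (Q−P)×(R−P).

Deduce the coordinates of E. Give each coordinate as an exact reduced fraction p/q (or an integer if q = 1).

E = (-5, 35/2)

1. E_x = -5  [BA ∥ ED ∩ AD ∥ BE]
2. E_y = 35/2  [BA ∥ ED ∩ AD ∥ BE]
   → E = (-5, 35/2)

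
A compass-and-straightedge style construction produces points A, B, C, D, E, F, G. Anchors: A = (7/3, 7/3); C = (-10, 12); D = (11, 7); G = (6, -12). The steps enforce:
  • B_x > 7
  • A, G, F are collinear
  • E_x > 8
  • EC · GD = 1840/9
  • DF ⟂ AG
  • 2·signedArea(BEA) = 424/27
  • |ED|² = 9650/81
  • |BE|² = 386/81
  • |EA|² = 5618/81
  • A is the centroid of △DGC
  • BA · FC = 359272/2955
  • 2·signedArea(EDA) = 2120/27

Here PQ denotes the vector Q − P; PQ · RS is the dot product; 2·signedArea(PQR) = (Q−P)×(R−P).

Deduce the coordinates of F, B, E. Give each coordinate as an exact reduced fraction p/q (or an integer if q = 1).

B = (23/3, -17/3)
E = (74/9, -32/9)
F = (1719/985, 4563/985)

1. F_x = 1719/985  [A, G, F are collinear ∩ DF ⟂ AG]
2. F_y = 4563/985  [A, G, F are collinear ∩ DF ⟂ AG]
   → F = (1719/985, 4563/985)
3. E_x = 74/9  [EC · GD = 1840/9 ∩ 2·signedArea(EDA) = 2120/27]
4. E_y = -32/9  [EC · GD = 1840/9 ∩ 2·signedArea(EDA) = 2120/27]
   → E = (74/9, -32/9)
5. B_x = 23/3  [2·signedArea(BEA) = 424/27 ∩ BA · FC = 359272/2955]
6. B_y = -17/3  [2·signedArea(BEA) = 424/27 ∩ BA · FC = 359272/2955]
   → B = (23/3, -17/3)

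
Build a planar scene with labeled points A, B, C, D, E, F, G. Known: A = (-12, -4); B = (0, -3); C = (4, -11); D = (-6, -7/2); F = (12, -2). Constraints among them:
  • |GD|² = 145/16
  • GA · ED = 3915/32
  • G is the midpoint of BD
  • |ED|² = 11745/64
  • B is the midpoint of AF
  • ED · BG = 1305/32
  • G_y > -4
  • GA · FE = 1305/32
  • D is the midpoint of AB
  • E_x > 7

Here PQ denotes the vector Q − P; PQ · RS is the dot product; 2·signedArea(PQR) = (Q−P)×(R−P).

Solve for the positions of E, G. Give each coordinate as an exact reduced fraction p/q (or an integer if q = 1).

1. G_x = -3  [G is the midpoint of BD]
2. G_y = -13/4  [G is the midpoint of BD]
   → G = (-3, -13/4)
3. E_x = 15/2  [line 3·x + 1/4·y + -701/32 = 0 ∩ |ED|² = 11745/64]
4. E_y = -19/8  [line 3·x + 1/4·y + -701/32 = 0 ∩ |ED|² = 11745/64]
   → E = (15/2, -19/8)

E = (15/2, -19/8)
G = (-3, -13/4)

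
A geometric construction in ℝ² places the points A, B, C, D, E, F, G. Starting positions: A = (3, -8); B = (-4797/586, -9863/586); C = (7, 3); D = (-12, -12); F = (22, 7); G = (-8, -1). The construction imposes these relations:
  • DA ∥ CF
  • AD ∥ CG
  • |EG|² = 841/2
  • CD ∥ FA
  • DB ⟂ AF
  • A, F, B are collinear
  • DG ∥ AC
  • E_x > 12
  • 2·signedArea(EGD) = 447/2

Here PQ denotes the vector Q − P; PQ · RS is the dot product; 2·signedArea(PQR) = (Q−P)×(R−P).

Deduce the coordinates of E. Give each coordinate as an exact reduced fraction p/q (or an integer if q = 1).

E = (25/2, -1/2)

1. E_x = 25/2  [line 11·x + -4·y + -279/2 = 0 ∩ |EG|² = 841/2]
2. E_y = -1/2  [line 11·x + -4·y + -279/2 = 0 ∩ |EG|² = 841/2]
   → E = (25/2, -1/2)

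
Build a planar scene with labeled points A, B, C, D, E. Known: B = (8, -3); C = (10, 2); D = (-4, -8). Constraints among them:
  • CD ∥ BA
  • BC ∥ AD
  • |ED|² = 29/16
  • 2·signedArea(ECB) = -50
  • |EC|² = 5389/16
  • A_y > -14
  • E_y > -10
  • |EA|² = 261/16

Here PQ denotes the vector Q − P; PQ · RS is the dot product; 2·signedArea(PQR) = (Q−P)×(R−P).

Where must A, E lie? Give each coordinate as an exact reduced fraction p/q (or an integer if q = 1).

1. A_x = -6  [BC ∥ AD ∩ CD ∥ BA]
2. A_y = -13  [BC ∥ AD ∩ CD ∥ BA]
   → A = (-6, -13)
3. E_x = -9/2  [line 5·x + -2·y + 4 = 0 ∩ |EA|² = 261/16]
4. E_y = -37/4  [line 5·x + -2·y + 4 = 0 ∩ |EA|² = 261/16]
   → E = (-9/2, -37/4)

A = (-6, -13)
E = (-9/2, -37/4)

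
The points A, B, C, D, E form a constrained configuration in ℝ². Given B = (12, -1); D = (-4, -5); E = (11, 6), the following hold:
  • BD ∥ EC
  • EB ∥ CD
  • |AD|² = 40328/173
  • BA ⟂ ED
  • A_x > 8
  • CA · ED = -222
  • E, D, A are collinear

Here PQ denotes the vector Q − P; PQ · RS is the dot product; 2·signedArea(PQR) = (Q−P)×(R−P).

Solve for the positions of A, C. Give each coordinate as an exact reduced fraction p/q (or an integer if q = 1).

1. A_x = 1438/173  [E, D, A are collinear ∩ BA ⟂ ED]
2. A_y = 697/173  [E, D, A are collinear ∩ BA ⟂ ED]
   → A = (1438/173, 697/173)
3. C_x = -5  [EB ∥ CD ∩ BD ∥ EC]
4. C_y = 2  [EB ∥ CD ∩ BD ∥ EC]
   → C = (-5, 2)

A = (1438/173, 697/173)
C = (-5, 2)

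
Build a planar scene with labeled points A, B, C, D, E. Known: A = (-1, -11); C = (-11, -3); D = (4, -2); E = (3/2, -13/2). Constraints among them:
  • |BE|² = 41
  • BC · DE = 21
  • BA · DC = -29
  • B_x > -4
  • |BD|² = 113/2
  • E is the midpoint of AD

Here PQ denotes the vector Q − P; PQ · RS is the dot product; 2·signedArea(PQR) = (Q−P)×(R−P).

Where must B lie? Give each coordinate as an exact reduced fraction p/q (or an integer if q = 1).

B = (-7/2, -5/2)

1. B_x = -7/2  [BA · DC = -29 ∩ BC · DE = 21]
2. B_y = -5/2  [BA · DC = -29 ∩ BC · DE = 21]
   → B = (-7/2, -5/2)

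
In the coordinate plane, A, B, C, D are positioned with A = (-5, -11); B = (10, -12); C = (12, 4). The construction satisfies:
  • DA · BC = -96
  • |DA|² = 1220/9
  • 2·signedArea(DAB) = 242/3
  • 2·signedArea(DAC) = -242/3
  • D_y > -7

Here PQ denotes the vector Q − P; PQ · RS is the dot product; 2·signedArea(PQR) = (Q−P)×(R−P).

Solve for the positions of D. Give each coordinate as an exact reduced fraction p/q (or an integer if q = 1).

1. D_x = 17/3  [2·signedArea(DAB) = 242/3 ∩ DA · BC = -96]
2. D_y = -19/3  [2·signedArea(DAB) = 242/3 ∩ DA · BC = -96]
   → D = (17/3, -19/3)

D = (17/3, -19/3)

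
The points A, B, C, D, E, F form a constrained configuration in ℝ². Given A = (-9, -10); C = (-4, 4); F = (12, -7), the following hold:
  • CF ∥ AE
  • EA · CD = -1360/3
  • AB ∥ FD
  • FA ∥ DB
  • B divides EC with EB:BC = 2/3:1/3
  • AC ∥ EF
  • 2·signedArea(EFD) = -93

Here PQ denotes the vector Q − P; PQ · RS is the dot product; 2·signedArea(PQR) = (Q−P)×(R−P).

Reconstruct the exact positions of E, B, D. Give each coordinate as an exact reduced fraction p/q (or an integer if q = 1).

1. E_x = 7  [AC ∥ EF ∩ CF ∥ AE]
2. E_y = -21  [AC ∥ EF ∩ CF ∥ AE]
   → E = (7, -21)
3. B_x = -1/3  [B divides EC with EB:BC = 2/3:1/3]
4. B_y = -13/3  [B divides EC with EB:BC = 2/3:1/3]
   → B = (-1/3, -13/3)
5. D_x = 62/3  [FA ∥ DB ∩ AB ∥ FD]
6. D_y = -4/3  [FA ∥ DB ∩ AB ∥ FD]
   → D = (62/3, -4/3)

B = (-1/3, -13/3)
D = (62/3, -4/3)
E = (7, -21)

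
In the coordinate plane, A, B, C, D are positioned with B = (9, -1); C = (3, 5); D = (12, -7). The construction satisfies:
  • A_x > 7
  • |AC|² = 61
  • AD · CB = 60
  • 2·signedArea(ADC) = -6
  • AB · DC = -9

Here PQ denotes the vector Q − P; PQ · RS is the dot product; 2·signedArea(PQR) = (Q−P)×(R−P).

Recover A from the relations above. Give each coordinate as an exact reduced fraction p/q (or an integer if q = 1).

1. A_x = 8  [2·signedArea(ADC) = -6 ∩ AD · CB = 60]
2. A_y = -1  [2·signedArea(ADC) = -6 ∩ AD · CB = 60]
   → A = (8, -1)

A = (8, -1)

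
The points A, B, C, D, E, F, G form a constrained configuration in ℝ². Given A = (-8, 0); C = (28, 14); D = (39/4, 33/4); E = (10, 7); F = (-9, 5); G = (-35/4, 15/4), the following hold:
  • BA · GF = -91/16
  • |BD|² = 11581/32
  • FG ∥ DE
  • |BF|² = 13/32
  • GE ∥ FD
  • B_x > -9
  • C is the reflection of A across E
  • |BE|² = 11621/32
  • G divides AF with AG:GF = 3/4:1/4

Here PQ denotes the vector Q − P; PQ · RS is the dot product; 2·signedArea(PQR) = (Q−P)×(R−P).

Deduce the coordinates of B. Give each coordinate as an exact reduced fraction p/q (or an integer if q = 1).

B = (-71/8, 35/8)

1. B_x = -71/8  [line 1/4·x + -5/4·y + 123/16 = 0 ∩ |BF|² = 13/32]
2. B_y = 35/8  [line 1/4·x + -5/4·y + 123/16 = 0 ∩ |BF|² = 13/32]
   → B = (-71/8, 35/8)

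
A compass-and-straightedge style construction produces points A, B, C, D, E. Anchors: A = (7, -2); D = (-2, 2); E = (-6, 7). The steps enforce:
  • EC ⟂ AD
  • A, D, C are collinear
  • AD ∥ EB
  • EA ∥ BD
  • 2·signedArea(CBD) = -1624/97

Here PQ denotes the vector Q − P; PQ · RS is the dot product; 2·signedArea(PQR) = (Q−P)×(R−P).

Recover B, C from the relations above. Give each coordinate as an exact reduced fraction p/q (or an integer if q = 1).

B = (-15, 11)
C = (-698/97, 418/97)

1. B_x = -15  [EA ∥ BD ∩ AD ∥ EB]
2. B_y = 11  [EA ∥ BD ∩ AD ∥ EB]
   → B = (-15, 11)
3. C_x = -698/97  [A, D, C are collinear ∩ EC ⟂ AD]
4. C_y = 418/97  [A, D, C are collinear ∩ EC ⟂ AD]
   → C = (-698/97, 418/97)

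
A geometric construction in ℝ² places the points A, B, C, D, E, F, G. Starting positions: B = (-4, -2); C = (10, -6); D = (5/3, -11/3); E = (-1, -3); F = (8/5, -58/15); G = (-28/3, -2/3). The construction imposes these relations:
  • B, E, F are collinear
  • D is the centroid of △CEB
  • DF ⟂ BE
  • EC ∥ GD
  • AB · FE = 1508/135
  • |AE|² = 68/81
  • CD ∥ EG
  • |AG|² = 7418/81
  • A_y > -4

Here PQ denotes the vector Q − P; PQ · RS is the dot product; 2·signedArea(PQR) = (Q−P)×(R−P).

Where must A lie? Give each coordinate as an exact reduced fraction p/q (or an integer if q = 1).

1. A_x = -1/9  [line 13/5·x + -13/15·y + -338/135 = 0 ∩ |AG|² = 7418/81]
2. A_y = -29/9  [line 13/5·x + -13/15·y + -338/135 = 0 ∩ |AG|² = 7418/81]
   → A = (-1/9, -29/9)

A = (-1/9, -29/9)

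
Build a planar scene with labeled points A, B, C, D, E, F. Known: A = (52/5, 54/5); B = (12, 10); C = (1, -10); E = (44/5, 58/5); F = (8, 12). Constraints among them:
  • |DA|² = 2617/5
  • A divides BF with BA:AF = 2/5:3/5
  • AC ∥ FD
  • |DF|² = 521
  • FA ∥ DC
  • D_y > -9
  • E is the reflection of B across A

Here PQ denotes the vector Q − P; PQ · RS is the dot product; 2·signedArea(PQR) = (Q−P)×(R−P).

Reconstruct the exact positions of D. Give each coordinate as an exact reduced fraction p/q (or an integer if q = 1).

D = (-7/5, -44/5)

1. D_x = -7/5  [FA ∥ DC ∩ AC ∥ FD]
2. D_y = -44/5  [FA ∥ DC ∩ AC ∥ FD]
   → D = (-7/5, -44/5)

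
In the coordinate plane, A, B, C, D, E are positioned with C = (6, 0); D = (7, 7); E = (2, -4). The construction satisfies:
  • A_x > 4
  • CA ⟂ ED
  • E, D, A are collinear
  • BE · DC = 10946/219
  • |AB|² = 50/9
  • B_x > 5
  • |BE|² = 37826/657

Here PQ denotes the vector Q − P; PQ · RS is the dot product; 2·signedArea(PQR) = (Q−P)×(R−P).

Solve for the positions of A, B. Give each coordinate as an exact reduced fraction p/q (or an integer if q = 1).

A = (306/73, 60/73)
B = (1255/219, 571/219)

1. A_x = 306/73  [E, D, A are collinear ∩ CA ⟂ ED]
2. A_y = 60/73  [E, D, A are collinear ∩ CA ⟂ ED]
   → A = (306/73, 60/73)
3. B_x = 1255/219  [line 1·x + 7·y + -5252/219 = 0 ∩ |BE|² = 37826/657]
4. B_y = 571/219  [line 1·x + 7·y + -5252/219 = 0 ∩ |BE|² = 37826/657]
   → B = (1255/219, 571/219)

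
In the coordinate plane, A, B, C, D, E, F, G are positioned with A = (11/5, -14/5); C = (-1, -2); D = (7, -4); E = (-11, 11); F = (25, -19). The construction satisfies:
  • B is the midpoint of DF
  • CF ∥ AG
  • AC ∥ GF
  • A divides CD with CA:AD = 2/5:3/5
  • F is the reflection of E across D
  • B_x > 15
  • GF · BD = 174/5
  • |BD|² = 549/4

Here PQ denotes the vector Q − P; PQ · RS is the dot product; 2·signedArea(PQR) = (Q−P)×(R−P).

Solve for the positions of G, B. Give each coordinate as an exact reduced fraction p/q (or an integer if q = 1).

1. G_x = 141/5  [AC ∥ GF ∩ CF ∥ AG]
2. G_y = -99/5  [AC ∥ GF ∩ CF ∥ AG]
   → G = (141/5, -99/5)
3. B_x = 16  [B is the midpoint of DF]
4. B_y = -23/2  [B is the midpoint of DF]
   → B = (16, -23/2)

B = (16, -23/2)
G = (141/5, -99/5)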